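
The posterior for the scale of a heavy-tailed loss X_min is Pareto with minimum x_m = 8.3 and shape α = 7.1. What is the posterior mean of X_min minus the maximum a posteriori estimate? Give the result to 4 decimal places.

1.3607

The Pareto density is strictly decreasing on [x_m, ∞), so the mode is x_m = 8.3000.
Mean = α·x_m/(α−1) = 7.1·8.3/6.1 = 9.6607.
Difference = 9.6607 − 8.3000 = 1.3607.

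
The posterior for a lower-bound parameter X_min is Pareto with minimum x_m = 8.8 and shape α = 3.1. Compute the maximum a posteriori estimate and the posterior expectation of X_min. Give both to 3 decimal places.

The Pareto density is strictly decreasing on [x_m, ∞), so the mode is x_m = 8.800.
Mean = α·x_m/(α−1) = 3.1·8.8/2.1 = 12.990.
Mean > mode: the posterior has a right tail.

maximum a posteriori estimate = 8.800, posterior expectation = 12.990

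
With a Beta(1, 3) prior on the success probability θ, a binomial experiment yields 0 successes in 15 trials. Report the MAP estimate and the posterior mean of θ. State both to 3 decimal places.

MAP estimate = 0.000, posterior mean = 0.053

Posterior: Beta(1+0, 3+15) = Beta(1, 18).
Since α = 1 ≤ 1 and β > 1, the Beta density is monotone decreasing on [0,1]; the mode is at 0.
Mean = 1/(1+18) = 0.053.
Right-skewed posterior ⇒ mode < mean.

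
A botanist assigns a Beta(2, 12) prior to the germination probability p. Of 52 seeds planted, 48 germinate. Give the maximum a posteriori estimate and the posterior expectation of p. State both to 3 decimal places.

MAP = 0.766; posterior mean = 0.758

Posterior: Beta(2+48, 12+4) = Beta(50, 16).
Mode = (50−1)/(50+16−2) = 49/64 = 0.766.
Mean = 50/(50+16) = 50/66 = 0.758.
Mode > mean: the posterior has a left tail.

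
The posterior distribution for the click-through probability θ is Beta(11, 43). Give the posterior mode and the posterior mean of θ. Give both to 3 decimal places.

Mode = (11−1)/(11+43−2) = 10/52 = 0.192.
Mean = 11/(11+43) = 11/54 = 0.204.

posterior mode = 0.192, posterior mean = 0.204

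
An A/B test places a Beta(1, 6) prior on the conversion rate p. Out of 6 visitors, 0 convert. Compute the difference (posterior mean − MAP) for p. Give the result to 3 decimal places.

Posterior: Beta(1+0, 6+6) = Beta(1, 12).
Since α = 1 ≤ 1 and β > 1, the Beta density is monotone decreasing on [0,1]; the mode is at 0.
Mean = 1/(1+12) = 0.077.
Difference = 0.077 − 0.000 = 0.077.
The posterior is right-skewed, so the mean exceeds the mode.

0.077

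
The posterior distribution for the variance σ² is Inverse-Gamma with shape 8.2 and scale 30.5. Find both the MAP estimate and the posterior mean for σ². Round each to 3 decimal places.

Mode = β/(α+1) = 30.5/9.2 = 3.315.
Mean = β/(α−1) = 30.5/7.2 = 4.236.

MAP estimate = 3.315, posterior mean = 4.236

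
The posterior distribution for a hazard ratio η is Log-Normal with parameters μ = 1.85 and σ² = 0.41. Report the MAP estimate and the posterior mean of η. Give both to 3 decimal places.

Mode = exp(μ − σ²) = exp(1.44) = 4.221.
Mean = exp(μ + σ²/2) = exp(2.055) = 7.807.

MAP = 4.221; posterior mean = 7.807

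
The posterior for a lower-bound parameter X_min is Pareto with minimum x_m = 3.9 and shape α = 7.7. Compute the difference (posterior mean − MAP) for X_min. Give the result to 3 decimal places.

0.582

The Pareto density is strictly decreasing on [x_m, ∞), so the mode is x_m = 3.900.
Mean = α·x_m/(α−1) = 7.7·3.9/6.7 = 4.482.
Difference = 4.482 − 3.900 = 0.582.
Right-skewed posterior ⇒ mode < mean.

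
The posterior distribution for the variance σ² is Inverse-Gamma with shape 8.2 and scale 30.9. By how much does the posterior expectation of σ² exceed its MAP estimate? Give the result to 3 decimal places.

Mode = β/(α+1) = 30.9/9.2 = 3.359.
Mean = β/(α−1) = 30.9/7.2 = 4.292.
Difference = 4.292 − 3.359 = 0.933.
Right-skewed posterior ⇒ mode < mean.

0.933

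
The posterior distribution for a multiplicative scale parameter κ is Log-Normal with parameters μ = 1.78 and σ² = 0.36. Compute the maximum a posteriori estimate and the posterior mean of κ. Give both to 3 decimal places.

maximum a posteriori estimate = 4.137, posterior mean = 7.099

Mode = exp(μ − σ²) = exp(1.42) = 4.137.
Mean = exp(μ + σ²/2) = exp(1.960) = 7.099.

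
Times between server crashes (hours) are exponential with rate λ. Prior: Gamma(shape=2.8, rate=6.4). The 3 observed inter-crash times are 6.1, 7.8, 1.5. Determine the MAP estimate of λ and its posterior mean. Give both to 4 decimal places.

MAP: 0.2202. Posterior mean: 0.2661.

Σ times = 15.4. Posterior: Gamma(shape = 2.8+3 = 5.8, rate = 6.4+15.4 = 21.8).
Mode = (α−1)/β = 4.8/21.8 = 0.2202.
Mean = α/β = 5.8/21.8 = 0.2661.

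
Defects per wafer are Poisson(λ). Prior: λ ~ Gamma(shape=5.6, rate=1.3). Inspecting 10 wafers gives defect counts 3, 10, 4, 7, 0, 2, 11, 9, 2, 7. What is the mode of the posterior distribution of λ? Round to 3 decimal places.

5.274

Σ counts = 55. Posterior: Gamma(shape = 5.6+55 = 60.6, rate = 1.3+10 = 11.3).
Mode = (α−1)/β = 59.6/11.3 = 5.274.
Mean = α/β = 60.6/11.3 = 5.363.
This is the posterior mode — the MAP estimate.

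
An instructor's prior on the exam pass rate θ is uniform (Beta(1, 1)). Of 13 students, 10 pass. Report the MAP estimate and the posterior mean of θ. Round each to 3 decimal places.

Posterior: Beta(1+10, 1+3) = Beta(11, 4).
Mode = (11−1)/(11+4−2) = 10/13 = 0.769.
With a flat prior the MAP equals the MLE, 10/13.
Mean = 11/(11+4) = 11/15 = 0.733.
The posterior is left-skewed, so the mode exceeds the mean.

MAP: 0.769. Posterior mean: 0.733.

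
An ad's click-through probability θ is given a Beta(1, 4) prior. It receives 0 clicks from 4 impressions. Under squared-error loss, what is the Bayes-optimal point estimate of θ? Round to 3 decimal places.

0.111

Posterior: Beta(1+0, 4+4) = Beta(1, 8).
Since α = 1 ≤ 1 and β > 1, the Beta density is monotone decreasing on [0,1]; the mode is at 0.
Mean = 1/(1+8) = 0.111.
Squared-error loss ⇒ the optimal estimator is the posterior mean.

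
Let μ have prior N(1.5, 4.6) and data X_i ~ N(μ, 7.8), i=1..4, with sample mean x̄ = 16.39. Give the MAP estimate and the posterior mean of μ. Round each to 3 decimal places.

MAP = 11.957; posterior mean = 11.957

Posterior for μ is Normal. Precision-weighted mean: (1/4.6·1.5 + 4/7.8·16.39) / (1/4.6 + 4/7.8) = 11.957.
A Normal posterior is symmetric, so mode = mean.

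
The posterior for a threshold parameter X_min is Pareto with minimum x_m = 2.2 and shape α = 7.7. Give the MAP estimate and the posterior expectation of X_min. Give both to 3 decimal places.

The Pareto density is strictly decreasing on [x_m, ∞), so the mode is x_m = 2.200.
Mean = α·x_m/(α−1) = 7.7·2.2/6.7 = 2.528.
The mean is pulled above the mode by the posterior's right skew.

MAP = 2.200, posterior mean = 2.528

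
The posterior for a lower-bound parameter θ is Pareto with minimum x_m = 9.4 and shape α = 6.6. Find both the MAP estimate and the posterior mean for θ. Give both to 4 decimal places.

The Pareto density is strictly decreasing on [x_m, ∞), so the mode is x_m = 9.4000.
Mean = α·x_m/(α−1) = 6.6·9.4/5.6 = 11.0786.

θ_MAP = 9.4000, E[θ|data] = 11.0786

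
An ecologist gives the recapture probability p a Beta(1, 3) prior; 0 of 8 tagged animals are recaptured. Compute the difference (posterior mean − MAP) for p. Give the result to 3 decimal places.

0.083

Posterior: Beta(1+0, 3+8) = Beta(1, 11).
Since α = 1 ≤ 1 and β > 1, the Beta density is monotone decreasing on [0,1]; the mode is at 0.
Mean = 1/(1+11) = 0.083.
Difference = 0.083 − 0.000 = 0.083.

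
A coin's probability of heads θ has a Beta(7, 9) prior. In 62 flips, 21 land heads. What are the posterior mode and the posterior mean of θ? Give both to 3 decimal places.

posterior mode = 0.355, posterior mean = 0.359

Posterior: Beta(7+21, 9+41) = Beta(28, 50).
Mode = (28−1)/(28+50−2) = 27/76 = 0.355.
Mean = 28/(28+50) = 28/78 = 0.359.
The posterior is right-skewed, so the mean exceeds the mode.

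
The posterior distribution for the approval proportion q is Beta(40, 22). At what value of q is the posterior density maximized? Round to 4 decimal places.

0.6500

Mode = (40−1)/(40+22−2) = 39/60 = 0.6500.
Mean = 40/(40+22) = 40/62 = 0.6452.
This is the posterior mode — the MAP estimate.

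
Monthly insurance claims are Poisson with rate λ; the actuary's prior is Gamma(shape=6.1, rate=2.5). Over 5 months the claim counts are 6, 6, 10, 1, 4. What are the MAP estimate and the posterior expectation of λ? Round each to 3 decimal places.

λ_MAP = 4.280, E[λ|data] = 4.413

Σ counts = 27. Posterior: Gamma(shape = 6.1+27 = 33.1, rate = 2.5+5 = 7.5).
Mode = (α−1)/β = 32.1/7.5 = 4.280.
Mean = α/β = 33.1/7.5 = 4.413.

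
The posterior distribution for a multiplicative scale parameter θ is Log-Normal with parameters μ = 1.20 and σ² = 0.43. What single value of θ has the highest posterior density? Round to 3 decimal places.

2.160

Mode = exp(μ − σ²) = exp(0.77) = 2.160.
Mean = exp(μ + σ²/2) = exp(1.415) = 4.116.
This is the posterior mode — the MAP estimate.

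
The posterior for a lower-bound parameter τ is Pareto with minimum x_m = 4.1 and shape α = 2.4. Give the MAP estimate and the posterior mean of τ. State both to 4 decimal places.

The Pareto density is strictly decreasing on [x_m, ∞), so the mode is x_m = 4.1000.
Mean = α·x_m/(α−1) = 2.4·4.1/1.4 = 7.0286.
Mean > mode: the posterior has a right tail.

τ_MAP = 4.1000, E[τ|data] = 7.0286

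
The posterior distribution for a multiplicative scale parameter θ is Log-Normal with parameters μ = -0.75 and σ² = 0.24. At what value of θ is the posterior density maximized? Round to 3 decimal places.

0.372

Mode = exp(μ − σ²) = exp(-0.99) = 0.372.
Mean = exp(μ + σ²/2) = exp(-0.630) = 0.533.
This is the posterior mode — the MAP estimate.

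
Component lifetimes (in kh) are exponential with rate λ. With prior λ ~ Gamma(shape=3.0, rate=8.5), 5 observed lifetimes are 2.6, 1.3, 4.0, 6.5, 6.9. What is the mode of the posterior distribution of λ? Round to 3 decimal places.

Σ times = 21.3. Posterior: Gamma(shape = 3.0+5 = 8.0, rate = 8.5+21.3 = 29.8).
Mode = (α−1)/β = 7.0/29.8 = 0.235.
Mean = α/β = 8.0/29.8 = 0.268.
This is the posterior mode — the MAP estimate.

0.235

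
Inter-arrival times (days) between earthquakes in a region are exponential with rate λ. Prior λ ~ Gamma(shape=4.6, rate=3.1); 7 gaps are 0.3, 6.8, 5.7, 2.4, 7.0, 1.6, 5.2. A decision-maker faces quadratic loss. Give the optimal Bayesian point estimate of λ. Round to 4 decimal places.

0.3614

Σ times = 29.0. Posterior: Gamma(shape = 4.6+7 = 11.6, rate = 3.1+29.0 = 32.1).
Mode = (α−1)/β = 10.6/32.1 = 0.3302.
Mean = α/β = 11.6/32.1 = 0.3614.
Quadratic loss ⇒ the optimal estimator is the posterior mean.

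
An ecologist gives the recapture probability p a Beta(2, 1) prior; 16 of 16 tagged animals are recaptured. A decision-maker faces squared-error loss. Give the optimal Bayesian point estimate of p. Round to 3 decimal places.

0.947

Posterior: Beta(2+16, 1+0) = Beta(18, 1).
Since β = 1 ≤ 1 and α > 1, the Beta density is monotone increasing on [0,1]; the mode is at 1.
Mean = 18/(18+1) = 0.947.
Squared-error loss ⇒ the optimal estimator is the posterior mean.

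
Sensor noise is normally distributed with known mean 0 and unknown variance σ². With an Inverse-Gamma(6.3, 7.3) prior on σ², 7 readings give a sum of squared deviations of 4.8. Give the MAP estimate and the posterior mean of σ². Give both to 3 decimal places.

MAP = 0.898, posterior mean = 1.102

Posterior: Inverse-Gamma(shape = 6.3+7/2 = 9.8, scale = 7.3+4.8/2 = 9.7).
Mode = β/(α+1) = 9.7/10.8 = 0.898.
Mean = β/(α−1) = 9.7/8.8 = 1.102.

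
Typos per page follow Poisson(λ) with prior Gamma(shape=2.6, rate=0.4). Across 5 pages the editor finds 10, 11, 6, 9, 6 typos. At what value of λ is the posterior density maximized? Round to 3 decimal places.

Σ counts = 42. Posterior: Gamma(shape = 2.6+42 = 44.6, rate = 0.4+5 = 5.4).
Mode = (α−1)/β = 43.6/5.4 = 8.074.
Mean = α/β = 44.6/5.4 = 8.259.
This is the posterior mode — the MAP estimate.

8.074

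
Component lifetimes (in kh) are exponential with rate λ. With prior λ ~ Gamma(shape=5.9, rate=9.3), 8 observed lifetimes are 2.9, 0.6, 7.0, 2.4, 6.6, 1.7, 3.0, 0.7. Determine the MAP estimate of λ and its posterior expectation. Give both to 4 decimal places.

MAP = 0.3772; posterior mean = 0.4064

Σ times = 24.9. Posterior: Gamma(shape = 5.9+8 = 13.9, rate = 9.3+24.9 = 34.2).
Mode = (α−1)/β = 12.9/34.2 = 0.3772.
Mean = α/β = 13.9/34.2 = 0.4064.
The posterior is right-skewed, so the mean exceeds the mode.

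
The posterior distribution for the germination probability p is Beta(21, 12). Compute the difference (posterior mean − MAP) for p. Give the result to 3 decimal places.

Mode = (21−1)/(21+12−2) = 20/31 = 0.645.
Mean = 21/(21+12) = 21/33 = 0.636.
Difference = 0.636 − 0.645 = -0.009.

-0.009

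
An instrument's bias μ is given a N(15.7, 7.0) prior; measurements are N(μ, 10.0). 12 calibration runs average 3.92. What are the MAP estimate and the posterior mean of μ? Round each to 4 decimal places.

Posterior for μ is Normal. Precision-weighted mean: (1/7.0·15.7 + 12/10.0·3.92) / (1/7.0 + 12/10.0) = 5.1732.
A Normal posterior is symmetric, so mode = mean.

MAP = 5.1732, posterior mean = 5.1732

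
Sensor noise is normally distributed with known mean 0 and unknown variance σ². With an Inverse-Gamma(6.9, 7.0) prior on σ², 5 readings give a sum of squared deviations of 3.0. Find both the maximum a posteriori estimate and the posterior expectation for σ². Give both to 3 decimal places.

Posterior: Inverse-Gamma(shape = 6.9+5/2 = 9.4, scale = 7.0+3.0/2 = 8.5).
Mode = β/(α+1) = 8.5/10.4 = 0.817.
Mean = β/(α−1) = 8.5/8.4 = 1.012.
The posterior is right-skewed, so the mean exceeds the mode.

MAP: 0.817. Posterior mean: 1.012.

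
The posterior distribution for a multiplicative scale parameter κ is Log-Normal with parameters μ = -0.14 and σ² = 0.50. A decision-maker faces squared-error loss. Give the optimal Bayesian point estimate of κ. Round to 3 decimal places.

1.116

Mode = exp(μ − σ²) = exp(-0.64) = 0.527.
Mean = exp(μ + σ²/2) = exp(0.110) = 1.116.
Squared-error loss ⇒ the optimal estimator is the posterior mean.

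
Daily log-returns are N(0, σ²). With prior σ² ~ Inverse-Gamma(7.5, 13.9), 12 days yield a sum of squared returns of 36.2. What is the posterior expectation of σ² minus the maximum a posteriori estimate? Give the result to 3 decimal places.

Posterior: Inverse-Gamma(shape = 7.5+12/2 = 13.5, scale = 13.9+36.2/2 = 32.0).
Mode = β/(α+1) = 32.0/14.5 = 2.207.
Mean = β/(α−1) = 32.0/12.5 = 2.560.
Difference = 2.560 − 2.207 = 0.353.

0.353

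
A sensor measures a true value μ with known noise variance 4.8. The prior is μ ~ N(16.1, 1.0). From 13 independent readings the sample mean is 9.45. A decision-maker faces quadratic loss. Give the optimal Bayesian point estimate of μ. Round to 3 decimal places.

11.243

Posterior for μ is Normal. Precision-weighted mean: (1/1.0·16.1 + 13/4.8·9.45) / (1/1.0 + 13/4.8) = 11.243.
A Normal posterior is symmetric, so mode = mean.
Quadratic loss ⇒ the optimal estimator is the posterior mean.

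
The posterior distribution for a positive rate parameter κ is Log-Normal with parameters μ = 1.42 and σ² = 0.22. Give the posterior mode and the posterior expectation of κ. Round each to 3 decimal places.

Mode = exp(μ − σ²) = exp(1.20) = 3.320.
Mean = exp(μ + σ²/2) = exp(1.530) = 4.618.
Mean > mode: the posterior has a right tail.

MAP: 3.320. Posterior mean: 4.618.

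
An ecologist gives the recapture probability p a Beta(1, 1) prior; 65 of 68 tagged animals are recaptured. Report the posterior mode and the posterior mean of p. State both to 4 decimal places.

Posterior: Beta(1+65, 1+3) = Beta(66, 4).
Mode = (66−1)/(66+4−2) = 65/68 = 0.9559.
With a flat prior the MAP equals the MLE, 65/68.
Mean = 66/(66+4) = 66/70 = 0.9429.
The posterior is left-skewed, so the mode exceeds the mean.

MAP = 0.9559, posterior mean = 0.9429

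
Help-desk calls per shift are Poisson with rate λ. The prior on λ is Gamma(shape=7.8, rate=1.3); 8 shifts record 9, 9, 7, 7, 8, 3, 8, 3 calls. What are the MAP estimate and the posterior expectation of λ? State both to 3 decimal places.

Σ counts = 54. Posterior: Gamma(shape = 7.8+54 = 61.8, rate = 1.3+8 = 9.3).
Mode = (α−1)/β = 60.8/9.3 = 6.538.
Mean = α/β = 61.8/9.3 = 6.645.
The posterior is right-skewed, so the mean exceeds the mode.

MAP estimate = 6.538, posterior expectation = 6.645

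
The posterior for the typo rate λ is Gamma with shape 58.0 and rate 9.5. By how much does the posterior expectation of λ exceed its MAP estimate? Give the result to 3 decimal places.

0.105

Mode = (α−1)/β = 57.0/9.5 = 6.000.
Mean = α/β = 58.0/9.5 = 6.105.
Difference = 6.105 − 6.000 = 0.105.
Right-skewed posterior ⇒ mode < mean.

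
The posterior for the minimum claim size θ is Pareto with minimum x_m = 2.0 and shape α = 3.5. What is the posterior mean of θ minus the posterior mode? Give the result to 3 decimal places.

0.800

The Pareto density is strictly decreasing on [x_m, ∞), so the mode is x_m = 2.000.
Mean = α·x_m/(α−1) = 3.5·2.0/2.5 = 2.800.
Difference = 2.800 − 2.000 = 0.800.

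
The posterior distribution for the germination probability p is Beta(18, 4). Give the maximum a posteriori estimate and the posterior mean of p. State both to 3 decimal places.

p_MAP = 0.850, E[p|data] = 0.818

Mode = (18−1)/(18+4−2) = 17/20 = 0.850.
Mean = 18/(18+4) = 18/22 = 0.818.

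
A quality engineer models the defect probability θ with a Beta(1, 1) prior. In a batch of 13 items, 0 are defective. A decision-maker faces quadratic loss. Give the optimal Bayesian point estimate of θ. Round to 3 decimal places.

0.067

Posterior: Beta(1+0, 1+13) = Beta(1, 14).
Since α = 1 ≤ 1 and β > 1, the Beta density is monotone decreasing on [0,1]; the mode is at 0.
Mean = 1/(1+14) = 0.067.
Quadratic loss ⇒ the optimal estimator is the posterior mean.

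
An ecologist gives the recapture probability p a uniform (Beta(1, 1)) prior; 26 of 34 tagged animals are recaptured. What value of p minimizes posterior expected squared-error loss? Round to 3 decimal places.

0.750

Posterior: Beta(1+26, 1+8) = Beta(27, 9).
Mode = (27−1)/(27+9−2) = 26/34 = 0.765.
Mean = 27/(27+9) = 27/36 = 0.750.
Squared-error loss ⇒ the optimal estimator is the posterior mean.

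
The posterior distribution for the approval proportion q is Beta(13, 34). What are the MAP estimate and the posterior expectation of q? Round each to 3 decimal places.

Mode = (13−1)/(13+34−2) = 12/45 = 0.267.
Mean = 13/(13+34) = 13/47 = 0.277.

q_MAP = 0.267, E[q|data] = 0.277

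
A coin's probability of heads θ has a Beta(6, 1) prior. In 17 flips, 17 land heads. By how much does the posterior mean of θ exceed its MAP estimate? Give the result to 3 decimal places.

Posterior: Beta(6+17, 1+0) = Beta(23, 1).
Since β = 1 ≤ 1 and α > 1, the Beta density is monotone increasing on [0,1]; the mode is at 1.
Mean = 23/(23+1) = 0.958.
Difference = 0.958 − 1.000 = -0.042.

-0.042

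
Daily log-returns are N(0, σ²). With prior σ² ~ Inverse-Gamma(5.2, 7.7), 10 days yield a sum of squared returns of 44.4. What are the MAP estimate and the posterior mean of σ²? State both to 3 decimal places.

MAP estimate = 2.670, posterior mean = 3.250

Posterior: Inverse-Gamma(shape = 5.2+10/2 = 10.2, scale = 7.7+44.4/2 = 29.9).
Mode = β/(α+1) = 29.9/11.2 = 2.670.
Mean = β/(α−1) = 29.9/9.2 = 3.250.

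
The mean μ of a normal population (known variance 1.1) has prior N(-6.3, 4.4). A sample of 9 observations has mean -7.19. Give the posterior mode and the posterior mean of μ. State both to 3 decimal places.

posterior mode = -7.166, posterior mean = -7.166

Posterior for μ is Normal. Precision-weighted mean: (1/4.4·-6.3 + 9/1.1·-7.19) / (1/4.4 + 9/1.1) = -7.166.
A Normal posterior is symmetric, so mode = mean.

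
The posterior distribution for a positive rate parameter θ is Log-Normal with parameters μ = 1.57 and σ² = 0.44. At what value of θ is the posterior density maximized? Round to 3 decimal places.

3.096

Mode = exp(μ − σ²) = exp(1.13) = 3.096.
Mean = exp(μ + σ²/2) = exp(1.790) = 5.989.
This is the posterior mode — the MAP estimate.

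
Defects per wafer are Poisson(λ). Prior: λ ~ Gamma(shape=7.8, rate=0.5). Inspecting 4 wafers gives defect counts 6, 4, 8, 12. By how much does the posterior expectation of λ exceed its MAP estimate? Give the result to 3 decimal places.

0.222

Σ counts = 30. Posterior: Gamma(shape = 7.8+30 = 37.8, rate = 0.5+4 = 4.5).
Mode = (α−1)/β = 36.8/4.5 = 8.178.
Mean = α/β = 37.8/4.5 = 8.400.
Difference = 8.400 − 8.178 = 0.222.
The mean is pulled above the mode by the posterior's right skew.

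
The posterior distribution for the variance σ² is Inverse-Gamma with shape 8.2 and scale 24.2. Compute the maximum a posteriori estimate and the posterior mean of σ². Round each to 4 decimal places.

Mode = β/(α+1) = 24.2/9.2 = 2.6304.
Mean = β/(α−1) = 24.2/7.2 = 3.3611.

maximum a posteriori estimate = 2.6304, posterior mean = 3.3611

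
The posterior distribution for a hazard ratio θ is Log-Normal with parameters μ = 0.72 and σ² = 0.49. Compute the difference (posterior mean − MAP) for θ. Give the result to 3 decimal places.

1.366

Mode = exp(μ − σ²) = exp(0.23) = 1.259.
Mean = exp(μ + σ²/2) = exp(0.965) = 2.625.
Difference = 2.625 − 1.259 = 1.366.
Mean > mode: the posterior has a right tail.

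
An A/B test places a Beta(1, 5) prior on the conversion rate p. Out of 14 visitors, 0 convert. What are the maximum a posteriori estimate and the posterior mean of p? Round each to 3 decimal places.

Posterior: Beta(1+0, 5+14) = Beta(1, 19).
Since α = 1 ≤ 1 and β > 1, the Beta density is monotone decreasing on [0,1]; the mode is at 0.
Mean = 1/(1+19) = 0.050.

MAP = 0.000, posterior mean = 0.050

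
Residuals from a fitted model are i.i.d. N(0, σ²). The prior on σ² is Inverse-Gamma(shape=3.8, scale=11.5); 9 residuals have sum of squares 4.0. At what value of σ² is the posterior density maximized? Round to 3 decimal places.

1.452

Posterior: Inverse-Gamma(shape = 3.8+9/2 = 8.3, scale = 11.5+4.0/2 = 13.5).
Mode = β/(α+1) = 13.5/9.3 = 1.452.
Mean = β/(α−1) = 13.5/7.3 = 1.849.
This is the posterior mode — the MAP estimate.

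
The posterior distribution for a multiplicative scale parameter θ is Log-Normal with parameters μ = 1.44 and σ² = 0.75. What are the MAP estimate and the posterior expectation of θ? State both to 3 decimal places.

MAP: 1.994. Posterior mean: 6.141.

Mode = exp(μ − σ²) = exp(0.69) = 1.994.
Mean = exp(μ + σ²/2) = exp(1.815) = 6.141.
The posterior is right-skewed, so the mean exceeds the mode.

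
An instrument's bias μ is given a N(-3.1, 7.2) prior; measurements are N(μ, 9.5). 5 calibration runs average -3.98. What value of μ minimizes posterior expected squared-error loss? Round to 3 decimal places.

Posterior for μ is Normal. Precision-weighted mean: (1/7.2·-3.1 + 5/9.5·-3.98) / (1/7.2 + 5/9.5) = -3.796.
A Normal posterior is symmetric, so mode = mean.
Squared-error loss ⇒ the optimal estimator is the posterior mean.

-3.796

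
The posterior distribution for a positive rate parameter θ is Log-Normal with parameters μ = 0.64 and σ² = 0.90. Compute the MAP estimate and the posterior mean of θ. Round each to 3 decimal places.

Mode = exp(μ − σ²) = exp(-0.26) = 0.771.
Mean = exp(μ + σ²/2) = exp(1.090) = 2.974.

MAP = 0.771; posterior mean = 2.974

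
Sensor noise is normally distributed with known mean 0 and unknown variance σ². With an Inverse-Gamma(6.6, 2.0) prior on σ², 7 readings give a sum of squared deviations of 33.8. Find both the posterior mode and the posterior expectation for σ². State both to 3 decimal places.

Posterior: Inverse-Gamma(shape = 6.6+7/2 = 10.1, scale = 2.0+33.8/2 = 18.9).
Mode = β/(α+1) = 18.9/11.1 = 1.703.
Mean = β/(α−1) = 18.9/9.1 = 2.077.

σ²_MAP = 1.703, E[σ²|data] = 2.077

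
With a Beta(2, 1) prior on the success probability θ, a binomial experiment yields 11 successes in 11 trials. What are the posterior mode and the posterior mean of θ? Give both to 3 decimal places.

posterior mode = 1.000, posterior mean = 0.929

Posterior: Beta(2+11, 1+0) = Beta(13, 1).
Since β = 1 ≤ 1 and α > 1, the Beta density is monotone increasing on [0,1]; the mode is at 1.
Mean = 13/(13+1) = 0.929.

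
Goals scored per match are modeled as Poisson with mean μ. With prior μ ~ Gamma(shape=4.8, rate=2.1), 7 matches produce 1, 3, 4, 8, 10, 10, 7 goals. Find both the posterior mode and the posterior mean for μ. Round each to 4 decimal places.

μ_MAP = 5.1429, E[μ|data] = 5.2527

Σ counts = 43. Posterior: Gamma(shape = 4.8+43 = 47.8, rate = 2.1+7 = 9.1).
Mode = (α−1)/β = 46.8/9.1 = 5.1429.
Mean = α/β = 47.8/9.1 = 5.2527.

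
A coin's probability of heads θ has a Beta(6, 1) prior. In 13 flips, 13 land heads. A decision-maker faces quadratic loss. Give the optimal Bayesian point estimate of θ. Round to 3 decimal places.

Posterior: Beta(6+13, 1+0) = Beta(19, 1).
Since β = 1 ≤ 1 and α > 1, the Beta density is monotone increasing on [0,1]; the mode is at 1.
Mean = 19/(19+1) = 0.950.
Quadratic loss ⇒ the optimal estimator is the posterior mean.

0.950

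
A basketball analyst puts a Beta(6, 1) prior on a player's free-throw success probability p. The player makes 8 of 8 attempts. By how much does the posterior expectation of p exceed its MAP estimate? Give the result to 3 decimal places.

Posterior: Beta(6+8, 1+0) = Beta(14, 1).
Since β = 1 ≤ 1 and α > 1, the Beta density is monotone increasing on [0,1]; the mode is at 1.
Mean = 14/(14+1) = 0.933.
Difference = 0.933 − 1.000 = -0.067.

-0.067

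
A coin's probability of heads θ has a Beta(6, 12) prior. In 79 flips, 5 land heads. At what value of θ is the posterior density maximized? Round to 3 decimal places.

Posterior: Beta(6+5, 12+74) = Beta(11, 86).
Mode = (11−1)/(11+86−2) = 10/95 = 0.105.
Mean = 11/(11+86) = 11/97 = 0.113.
This is the posterior mode — the MAP estimate.

0.105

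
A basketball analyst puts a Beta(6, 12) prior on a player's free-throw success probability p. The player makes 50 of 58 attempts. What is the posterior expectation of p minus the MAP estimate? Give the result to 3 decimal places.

-0.006

Posterior: Beta(6+50, 12+8) = Beta(56, 20).
Mode = (56−1)/(56+20−2) = 55/74 = 0.743.
Mean = 56/(56+20) = 56/76 = 0.737.
Difference = 0.737 − 0.743 = -0.006.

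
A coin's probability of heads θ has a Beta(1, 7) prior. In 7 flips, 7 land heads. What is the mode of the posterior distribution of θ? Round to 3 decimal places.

Posterior: Beta(1+7, 7+0) = Beta(8, 7).
Mode = (8−1)/(8+7−2) = 7/13 = 0.538.
Mean = 8/(8+7) = 8/15 = 0.533.
This is the posterior mode — the MAP estimate.

0.538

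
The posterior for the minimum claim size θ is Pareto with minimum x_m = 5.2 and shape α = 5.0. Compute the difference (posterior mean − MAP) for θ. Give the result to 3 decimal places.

The Pareto density is strictly decreasing on [x_m, ∞), so the mode is x_m = 5.200.
Mean = α·x_m/(α−1) = 5.0·5.2/4.0 = 6.500.
Difference = 6.500 − 5.200 = 1.300.
The posterior is right-skewed, so the mean exceeds the mode.

1.300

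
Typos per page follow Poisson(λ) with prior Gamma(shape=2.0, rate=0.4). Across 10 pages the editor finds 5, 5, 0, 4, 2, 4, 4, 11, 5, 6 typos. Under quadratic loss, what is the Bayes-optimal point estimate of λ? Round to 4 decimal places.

Σ counts = 46. Posterior: Gamma(shape = 2.0+46 = 48.0, rate = 0.4+10 = 10.4).
Mode = (α−1)/β = 47.0/10.4 = 4.5192.
Mean = α/β = 48.0/10.4 = 4.6154.
Quadratic loss ⇒ the optimal estimator is the posterior mean.

4.6154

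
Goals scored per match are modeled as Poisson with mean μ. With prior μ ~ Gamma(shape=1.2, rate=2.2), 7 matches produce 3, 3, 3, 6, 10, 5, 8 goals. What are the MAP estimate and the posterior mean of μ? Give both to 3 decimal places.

Σ counts = 38. Posterior: Gamma(shape = 1.2+38 = 39.2, rate = 2.2+7 = 9.2).
Mode = (α−1)/β = 38.2/9.2 = 4.152.
Mean = α/β = 39.2/9.2 = 4.261.
The posterior is right-skewed, so the mean exceeds the mode.

MAP estimate = 4.152, posterior mean = 4.261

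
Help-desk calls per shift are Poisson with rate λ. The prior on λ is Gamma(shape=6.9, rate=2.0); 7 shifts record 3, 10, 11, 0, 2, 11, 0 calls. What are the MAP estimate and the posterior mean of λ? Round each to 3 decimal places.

MAP estimate = 4.767, posterior mean = 4.878

Σ counts = 37. Posterior: Gamma(shape = 6.9+37 = 43.9, rate = 2.0+7 = 9.0).
Mode = (α−1)/β = 42.9/9.0 = 4.767.
Mean = α/β = 43.9/9.0 = 4.878.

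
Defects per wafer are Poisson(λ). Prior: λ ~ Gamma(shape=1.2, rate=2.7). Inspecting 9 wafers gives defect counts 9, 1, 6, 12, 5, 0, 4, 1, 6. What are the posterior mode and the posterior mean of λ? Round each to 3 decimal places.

Σ counts = 44. Posterior: Gamma(shape = 1.2+44 = 45.2, rate = 2.7+9 = 11.7).
Mode = (α−1)/β = 44.2/11.7 = 3.778.
Mean = α/β = 45.2/11.7 = 3.863.

λ_MAP = 3.778, E[λ|data] = 3.863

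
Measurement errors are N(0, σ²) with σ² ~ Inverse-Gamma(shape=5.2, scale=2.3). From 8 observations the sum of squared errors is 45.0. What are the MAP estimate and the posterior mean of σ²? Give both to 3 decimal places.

Posterior: Inverse-Gamma(shape = 5.2+8/2 = 9.2, scale = 2.3+45.0/2 = 24.8).
Mode = β/(α+1) = 24.8/10.2 = 2.431.
Mean = β/(α−1) = 24.8/8.2 = 3.024.
The mean is pulled above the mode by the posterior's right skew.

MAP: 2.431. Posterior mean: 3.024.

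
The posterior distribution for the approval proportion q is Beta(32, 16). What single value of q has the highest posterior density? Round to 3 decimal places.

Mode = (32−1)/(32+16−2) = 31/46 = 0.674.
Mean = 32/(32+16) = 32/48 = 0.667.
This is the posterior mode — the MAP estimate.

0.674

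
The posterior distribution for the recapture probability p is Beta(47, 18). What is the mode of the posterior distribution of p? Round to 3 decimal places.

0.730

Mode = (47−1)/(47+18−2) = 46/63 = 0.730.
Mean = 47/(47+18) = 47/65 = 0.723.
This is the posterior mode — the MAP estimate.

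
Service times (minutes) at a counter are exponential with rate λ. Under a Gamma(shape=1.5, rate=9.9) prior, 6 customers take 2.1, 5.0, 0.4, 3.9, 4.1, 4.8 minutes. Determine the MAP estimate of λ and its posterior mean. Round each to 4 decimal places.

Σ times = 20.3. Posterior: Gamma(shape = 1.5+6 = 7.5, rate = 9.9+20.3 = 30.2).
Mode = (α−1)/β = 6.5/30.2 = 0.2152.
Mean = α/β = 7.5/30.2 = 0.2483.
Mean > mode: the posterior has a right tail.

MAP: 0.2152. Posterior mean: 0.2483.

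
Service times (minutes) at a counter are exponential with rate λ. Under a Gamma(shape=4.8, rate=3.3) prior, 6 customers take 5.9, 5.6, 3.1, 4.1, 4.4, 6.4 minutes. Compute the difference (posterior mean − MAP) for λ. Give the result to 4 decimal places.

0.0305

Σ times = 29.5. Posterior: Gamma(shape = 4.8+6 = 10.8, rate = 3.3+29.5 = 32.8).
Mode = (α−1)/β = 9.8/32.8 = 0.2988.
Mean = α/β = 10.8/32.8 = 0.3293.
Difference = 0.3293 − 0.2988 = 0.0305.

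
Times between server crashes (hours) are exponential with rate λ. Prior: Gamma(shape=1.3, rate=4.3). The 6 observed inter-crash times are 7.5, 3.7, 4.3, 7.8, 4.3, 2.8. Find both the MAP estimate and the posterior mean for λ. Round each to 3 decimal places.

MAP: 0.182. Posterior mean: 0.210.

Σ times = 30.4. Posterior: Gamma(shape = 1.3+6 = 7.3, rate = 4.3+30.4 = 34.7).
Mode = (α−1)/β = 6.3/34.7 = 0.182.
Mean = α/β = 7.3/34.7 = 0.210.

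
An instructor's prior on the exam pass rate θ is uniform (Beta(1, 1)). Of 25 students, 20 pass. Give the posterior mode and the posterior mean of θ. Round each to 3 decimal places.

Posterior: Beta(1+20, 1+5) = Beta(21, 6).
Mode = (21−1)/(21+6−2) = 20/25 = 0.800.
With a flat prior the MAP equals the MLE, 20/25.
Mean = 21/(21+6) = 21/27 = 0.778.

MAP = 0.800, posterior mean = 0.778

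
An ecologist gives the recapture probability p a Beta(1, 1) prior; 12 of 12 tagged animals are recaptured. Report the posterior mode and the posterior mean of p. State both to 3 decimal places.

Posterior: Beta(1+12, 1+0) = Beta(13, 1).
Since β = 1 ≤ 1 and α > 1, the Beta density is monotone increasing on [0,1]; the mode is at 1.
Mean = 13/(13+1) = 0.929.

MAP = 1.000; posterior mean = 0.929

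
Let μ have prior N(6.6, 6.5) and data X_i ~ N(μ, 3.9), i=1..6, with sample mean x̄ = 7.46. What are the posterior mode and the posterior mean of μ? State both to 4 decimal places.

Posterior for μ is Normal. Precision-weighted mean: (1/6.5·6.6 + 6/3.9·7.46) / (1/6.5 + 6/3.9) = 7.3818.
A Normal posterior is symmetric, so mode = mean.

MAP = 7.3818; posterior mean = 7.3818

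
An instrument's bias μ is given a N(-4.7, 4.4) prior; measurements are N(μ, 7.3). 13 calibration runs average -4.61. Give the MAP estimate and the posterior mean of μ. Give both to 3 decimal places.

MAP = -4.620; posterior mean = -4.620

Posterior for μ is Normal. Precision-weighted mean: (1/4.4·-4.7 + 13/7.3·-4.61) / (1/4.4 + 13/7.3) = -4.620.
A Normal posterior is symmetric, so mode = mean.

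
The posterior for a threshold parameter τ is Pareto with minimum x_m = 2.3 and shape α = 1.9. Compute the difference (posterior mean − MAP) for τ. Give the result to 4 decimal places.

2.5556

The Pareto density is strictly decreasing on [x_m, ∞), so the mode is x_m = 2.3000.
Mean = α·x_m/(α−1) = 1.9·2.3/0.9 = 4.8556.
Difference = 4.8556 − 2.3000 = 2.5556.
The mean is pulled above the mode by the posterior's right skew.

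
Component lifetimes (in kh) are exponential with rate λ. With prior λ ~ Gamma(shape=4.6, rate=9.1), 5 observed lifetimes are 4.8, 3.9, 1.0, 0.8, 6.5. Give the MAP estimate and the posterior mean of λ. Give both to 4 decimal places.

MAP = 0.3295, posterior mean = 0.3678

Σ times = 17.0. Posterior: Gamma(shape = 4.6+5 = 9.6, rate = 9.1+17.0 = 26.1).
Mode = (α−1)/β = 8.6/26.1 = 0.3295.
Mean = α/β = 9.6/26.1 = 0.3678.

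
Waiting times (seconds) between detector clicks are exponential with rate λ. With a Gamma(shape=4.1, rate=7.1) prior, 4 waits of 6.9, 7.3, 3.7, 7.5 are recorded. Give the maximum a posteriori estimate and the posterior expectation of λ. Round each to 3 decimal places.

Σ times = 25.4. Posterior: Gamma(shape = 4.1+4 = 8.1, rate = 7.1+25.4 = 32.5).
Mode = (α−1)/β = 7.1/32.5 = 0.218.
Mean = α/β = 8.1/32.5 = 0.249.

MAP: 0.218. Posterior mean: 0.249.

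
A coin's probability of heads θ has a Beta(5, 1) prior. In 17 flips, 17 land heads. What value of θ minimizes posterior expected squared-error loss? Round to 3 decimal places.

Posterior: Beta(5+17, 1+0) = Beta(22, 1).
Since β = 1 ≤ 1 and α > 1, the Beta density is monotone increasing on [0,1]; the mode is at 1.
Mean = 22/(22+1) = 0.957.
Squared-error loss ⇒ the optimal estimator is the posterior mean.

0.957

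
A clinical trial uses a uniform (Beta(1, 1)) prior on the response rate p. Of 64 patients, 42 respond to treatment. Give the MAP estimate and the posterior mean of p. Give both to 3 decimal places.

Posterior: Beta(1+42, 1+22) = Beta(43, 23).
Mode = (43−1)/(43+23−2) = 42/64 = 0.656.
With a flat prior the MAP equals the MLE, 42/64.
Mean = 43/(43+23) = 43/66 = 0.652.
The posterior is left-skewed, so the mode exceeds the mean.

MAP estimate = 0.656, posterior mean = 0.652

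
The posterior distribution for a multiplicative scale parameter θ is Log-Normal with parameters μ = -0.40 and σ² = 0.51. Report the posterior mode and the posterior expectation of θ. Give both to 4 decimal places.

MAP = 0.4025; posterior mean = 0.8650

Mode = exp(μ − σ²) = exp(-0.91) = 0.4025.
Mean = exp(μ + σ²/2) = exp(-0.145) = 0.8650.
Right-skewed posterior ⇒ mode < mean.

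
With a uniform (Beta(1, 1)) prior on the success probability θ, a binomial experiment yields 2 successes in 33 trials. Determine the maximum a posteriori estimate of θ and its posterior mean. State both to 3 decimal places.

MAP = 0.061, posterior mean = 0.086

Posterior: Beta(1+2, 1+31) = Beta(3, 32).
Mode = (3−1)/(3+32−2) = 2/33 = 0.061.
With a flat prior the MAP equals the MLE, 2/33.
Mean = 3/(3+32) = 3/35 = 0.086.
The posterior is right-skewed, so the mean exceeds the mode.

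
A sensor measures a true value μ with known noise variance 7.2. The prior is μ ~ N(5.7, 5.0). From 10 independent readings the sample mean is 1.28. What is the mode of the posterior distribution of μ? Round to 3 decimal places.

Posterior for μ is Normal. Precision-weighted mean: (1/5.0·5.7 + 10/7.2·1.28) / (1/5.0 + 10/7.2) = 1.836.
A Normal posterior is symmetric, so mode = mean.
This is the posterior mode — the MAP estimate.

1.836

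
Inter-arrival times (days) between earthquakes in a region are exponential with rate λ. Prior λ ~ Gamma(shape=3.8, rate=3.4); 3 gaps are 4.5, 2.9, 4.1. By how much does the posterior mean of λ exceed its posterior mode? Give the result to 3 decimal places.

0.067

Σ times = 11.5. Posterior: Gamma(shape = 3.8+3 = 6.8, rate = 3.4+11.5 = 14.9).
Mode = (α−1)/β = 5.8/14.9 = 0.389.
Mean = α/β = 6.8/14.9 = 0.456.
Difference = 0.456 − 0.389 = 0.067.
Right-skewed posterior ⇒ mode < mean.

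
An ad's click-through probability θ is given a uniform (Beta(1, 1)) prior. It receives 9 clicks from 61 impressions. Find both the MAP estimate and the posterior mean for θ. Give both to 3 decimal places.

Posterior: Beta(1+9, 1+52) = Beta(10, 53).
Mode = (10−1)/(10+53−2) = 9/61 = 0.148.
Mean = 10/(10+53) = 10/63 = 0.159.
Right-skewed posterior ⇒ mode < mean.

MAP estimate = 0.148, posterior mean = 0.159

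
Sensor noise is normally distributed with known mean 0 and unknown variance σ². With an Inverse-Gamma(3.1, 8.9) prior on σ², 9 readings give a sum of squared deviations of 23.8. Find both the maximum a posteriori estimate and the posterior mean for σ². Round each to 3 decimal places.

Posterior: Inverse-Gamma(shape = 3.1+9/2 = 7.6, scale = 8.9+23.8/2 = 20.8).
Mode = β/(α+1) = 20.8/8.6 = 2.419.
Mean = β/(α−1) = 20.8/6.6 = 3.152.

maximum a posteriori estimate = 2.419, posterior mean = 3.152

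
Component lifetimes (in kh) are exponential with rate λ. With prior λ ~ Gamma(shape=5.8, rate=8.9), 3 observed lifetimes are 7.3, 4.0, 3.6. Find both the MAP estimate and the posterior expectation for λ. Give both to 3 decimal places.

Σ times = 14.9. Posterior: Gamma(shape = 5.8+3 = 8.8, rate = 8.9+14.9 = 23.8).
Mode = (α−1)/β = 7.8/23.8 = 0.328.
Mean = α/β = 8.8/23.8 = 0.370.

MAP estimate = 0.328, posterior expectation = 0.370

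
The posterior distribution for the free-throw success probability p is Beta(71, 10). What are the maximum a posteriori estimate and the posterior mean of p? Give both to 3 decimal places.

Mode = (71−1)/(71+10−2) = 70/79 = 0.886.
Mean = 71/(71+10) = 71/81 = 0.877.
Left-skewed posterior ⇒ mean < mode.

p_MAP = 0.886, E[p|data] = 0.877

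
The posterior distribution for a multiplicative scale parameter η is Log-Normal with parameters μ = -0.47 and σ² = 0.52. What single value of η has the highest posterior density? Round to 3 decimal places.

Mode = exp(μ − σ²) = exp(-0.99) = 0.372.
Mean = exp(μ + σ²/2) = exp(-0.210) = 0.811.
This is the posterior mode — the MAP estimate.

0.372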